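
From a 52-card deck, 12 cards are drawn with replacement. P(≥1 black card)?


P(not a black card) = 26/52 = 1/2
P(none in 12 draws) = (1/2)^12 = 1/4096
P(≥1 black card) = 1 - 1/4096 = 4095/4096

P = 4095/4096 ≈ 99.98%


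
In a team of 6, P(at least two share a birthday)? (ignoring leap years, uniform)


P(all different) = Π(365-i)/365 for i=0..5
= 0.959538
P(match) = 1 - 0.959538 = 0.040462

P ≈ 0.0405 ≈ 4.05%


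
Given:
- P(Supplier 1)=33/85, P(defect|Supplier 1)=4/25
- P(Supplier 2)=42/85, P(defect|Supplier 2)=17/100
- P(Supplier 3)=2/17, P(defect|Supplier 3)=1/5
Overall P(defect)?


P(B) = Σ P(B|Aᵢ)×P(Aᵢ)
  4/25×33/85 = 132/2125
  17/100×42/85 = 21/250
  1/5×2/17 = 2/85
Sum = 721/4250

P(defect) = 721/4250 ≈ 16.96%


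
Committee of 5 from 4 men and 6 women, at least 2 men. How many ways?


Count by #men:
  2M,3W: C(4,2)×C(6,3)=120
  3M,2W: C(4,3)×C(6,2)=60
  4M,1W: C(4,4)×C(6,1)=6
Total = 186

186


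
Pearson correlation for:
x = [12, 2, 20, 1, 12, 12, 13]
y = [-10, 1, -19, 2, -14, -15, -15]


n=7, Σx=72, Σy=-70, Σxy=-1039, Σx²=1006, Σy²=1112
r = (7×(-1039) - 72×(-70))/√((7×1006 - 72²)(7×1112 - (-70)²))
= -2233/√(1858×2884) = -2233/√5358472 ≈ -2233/2314.8374 ≈ -0.9646

r ≈ -0.9646


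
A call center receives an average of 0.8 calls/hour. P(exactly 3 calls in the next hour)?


Poisson(λ=0.8): P(X=3) = e^(-λ)×λ^k/k!
= e^(-0.8) × 0.8^3 / 3!
≈ 0.4493289641 × 0.512 / 6 ≈ 0.038343

P(X=3) ≈ 0.038343 ≈ 3.83%


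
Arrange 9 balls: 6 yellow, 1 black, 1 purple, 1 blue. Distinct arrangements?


9!/(6!×1!×1!×1!) = 504

504


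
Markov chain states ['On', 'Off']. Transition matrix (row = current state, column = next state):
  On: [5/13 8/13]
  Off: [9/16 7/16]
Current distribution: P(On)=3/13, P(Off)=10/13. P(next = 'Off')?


P(next=Off) = Σᵢ P(now=i)×P(i→Off)
= 3/13×8/13 + 10/13×7/16
= 24/169 + 35/104 = 647/1352

P = 647/1352 ≈ 0.4786


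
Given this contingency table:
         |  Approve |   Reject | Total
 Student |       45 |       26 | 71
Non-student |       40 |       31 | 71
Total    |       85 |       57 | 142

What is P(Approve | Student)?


P(Approve | Student) = 45/(45+26) = 45/71

P(Approve|Student) = 45/71 ≈ 63.38%


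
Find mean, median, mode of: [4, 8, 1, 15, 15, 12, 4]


Sorted: [1, 4, 4, 8, 12, 15, 15]
Mean = 59/7
Median = 8
Freq: {4: 2, 8: 1, 1: 1, 15: 2, 12: 1}
Mode: [4, 15]

Mean=59/7, Median=8, Mode=[4, 15]


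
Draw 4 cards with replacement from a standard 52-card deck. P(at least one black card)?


P(not a black card) = 26/52 = 1/2
P(none in 4 draws) = (1/2)^4 = 1/16
P(≥1 black card) = 1 - 1/16 = 15/16

P = 15/16 ≈ 93.75%


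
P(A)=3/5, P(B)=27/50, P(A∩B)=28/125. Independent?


P(A)×P(B) = 81/250
P(A∩B) = 28/125
Not equal → NOT independent

No, not independent


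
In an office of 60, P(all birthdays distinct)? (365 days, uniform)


P(all different) = Π(365-i)/365 for i=0..59
= (365/365)×(364/365)×...×(306/365)
= 0.005877

P ≈ 0.0059 ≈ 0.59%


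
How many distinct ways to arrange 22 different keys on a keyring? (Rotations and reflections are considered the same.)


Free circular arrangements: rotations and reflections both identified.
(n-1)!/2 = 21!/2 = 51090942171709440000/2 = 25545471085854720000

25545471085854720000


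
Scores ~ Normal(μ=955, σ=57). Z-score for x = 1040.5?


z = (x - μ)/σ = (1040.5 - 955)/57 = 1.5

z = 1.5


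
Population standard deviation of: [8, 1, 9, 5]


Mean = 23/4
  (8-23/4)²=81/16
  (1-23/4)²=361/16
  (9-23/4)²=169/16
  (5-23/4)²=9/16
Σ(x-μ)² = 155/4
σ² = (155/4)/4 = 155/16

σ = √(155/16) ≈ 3.1125


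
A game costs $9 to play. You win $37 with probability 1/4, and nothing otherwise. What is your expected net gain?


E[gain] = (37-9)×1/4 + (-9)×3/4
= 7 - 27/4 = 1/4

Expected net gain = $1/4 ≈ $0.25


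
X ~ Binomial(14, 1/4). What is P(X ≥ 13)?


P(X ≥ 13) = Σ P(X=i) for i=13..14
P(X=13) = 21/134217728
P(X=14) = 1/268435456
Sum = 43/268435456

P(X ≥ 13) = 43/268435456 ≈ 0.00%


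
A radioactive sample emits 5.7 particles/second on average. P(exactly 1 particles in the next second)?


Poisson(λ=5.7): P(X=1) = e^(-λ)×λ^k/k!
= e^(-5.7) × 5.7^1 / 1!
≈ 0.003345965457 × 5.7 / 1 ≈ 0.019072

P(X=1) ≈ 0.019072 ≈ 1.91%


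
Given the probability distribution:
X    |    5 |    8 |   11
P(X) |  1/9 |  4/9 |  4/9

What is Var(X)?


E[X] = 9
E[X²] = 85
Var(X) = E[X²] - (E[X])² = 85 - 81 = 4

Var(X) = 4 ≈ 4.0000


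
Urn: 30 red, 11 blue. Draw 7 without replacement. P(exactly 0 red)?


Hypergeometric: C(30,0)×C(11,7)/C(41,7)
= 1×330/22481940 = 11/749398

P(X=0) = 11/749398 ≈ 0.00%


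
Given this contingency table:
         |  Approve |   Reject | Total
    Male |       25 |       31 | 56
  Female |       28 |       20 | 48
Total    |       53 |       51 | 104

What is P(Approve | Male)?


P(Approve | Male) = 25/(25+31) = 25/56

P(Approve|Male) = 25/56 ≈ 44.64%


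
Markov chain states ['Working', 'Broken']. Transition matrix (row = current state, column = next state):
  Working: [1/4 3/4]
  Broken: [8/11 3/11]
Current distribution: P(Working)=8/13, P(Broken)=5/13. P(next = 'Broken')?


P(next=Broken) = Σᵢ P(now=i)×P(i→Broken)
= 8/13×3/4 + 5/13×3/11
= 6/13 + 15/143 = 81/143

P = 81/143 ≈ 0.5664


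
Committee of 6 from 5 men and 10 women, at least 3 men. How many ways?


Count by #men:
  3M,3W: C(5,3)×C(10,3)=1200
  4M,2W: C(5,4)×C(10,2)=225
  5M,1W: C(5,5)×C(10,1)=10
Total = 1435

1435


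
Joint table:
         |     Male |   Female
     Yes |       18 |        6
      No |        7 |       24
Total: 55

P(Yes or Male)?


P(Yes∨Male) = P(Yes) + P(Male) - P(Yes∧Male)
= (24 + 25 - 18)/55 = 31/55

P = 31/55 ≈ 56.36%


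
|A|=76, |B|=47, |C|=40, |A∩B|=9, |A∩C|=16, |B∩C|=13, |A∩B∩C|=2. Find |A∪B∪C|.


|A∪B∪C| = 76+47+40-9-16-13+2 = 127

|A∪B∪C| = 127


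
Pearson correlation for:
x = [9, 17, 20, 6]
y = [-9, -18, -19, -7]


n=4, Σx=52, Σy=-53, Σxy=-809, Σx²=806, Σy²=815
r = (4×(-809) - 52×(-53))/√((4×806 - 52²)(4×815 - (-53)²))
= -480/√(520×451) = -480/√234520 ≈ -480/484.2727 ≈ -0.9912

r ≈ -0.9912


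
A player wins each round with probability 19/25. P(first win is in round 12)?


Geometric: P(X=12) = (1-p)^(k-1)×p = (6/25)^11×19/25 = 6893144064/59604644775390625

P(X=12) = 6893144064/59604644775390625 ≈ 0.00%


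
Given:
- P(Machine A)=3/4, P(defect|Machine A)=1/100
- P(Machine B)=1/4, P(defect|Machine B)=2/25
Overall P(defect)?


P(B) = Σ P(B|Aᵢ)×P(Aᵢ)
  1/100×3/4 = 3/400
  2/25×1/4 = 1/50
Sum = 11/400

P(defect) = 11/400 ≈ 2.75%


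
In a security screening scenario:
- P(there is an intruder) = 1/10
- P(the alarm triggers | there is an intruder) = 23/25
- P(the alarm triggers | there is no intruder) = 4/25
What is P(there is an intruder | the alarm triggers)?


Using Bayes' theorem:
P(A|B) = P(B|A)·P(A) / P(B)

P(the alarm triggers) = 23/25 × 1/10 + 4/25 × 9/10
= 23/250 + 18/125 = 59/250

P(there is an intruder|the alarm triggers) = (23/250) / (59/250) = 23/59

P(there is an intruder|the alarm triggers) = 23/59 ≈ 38.98%


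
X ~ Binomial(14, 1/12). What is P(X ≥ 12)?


P(X ≥ 12) = Σ P(X=i) for i=12..14
P(X=12) = 11011/1283918464548864
P(X=13) = 77/641959232274432
P(X=14) = 1/1283918464548864
Sum = 1861/213986410758144

P(X ≥ 12) = 1861/213986410758144 ≈ 0.00%


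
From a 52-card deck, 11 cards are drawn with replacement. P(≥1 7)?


P(not a 7) = 48/52 = 12/13
P(none in 11 draws) = (12/13)^11 = 743008370688/1792160394037
P(≥1 7) = 1 - 743008370688/1792160394037 = 1049152023349/1792160394037

P = 1049152023349/1792160394037 ≈ 58.54%


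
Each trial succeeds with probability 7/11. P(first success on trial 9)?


Geometric: P(X=9) = (1-p)^(k-1)×p = (4/11)^8×7/11 = 458752/2357947691

P(X=9) = 458752/2357947691 ≈ 0.02%


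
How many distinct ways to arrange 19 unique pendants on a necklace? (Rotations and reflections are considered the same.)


Free circular arrangements: rotations and reflections both identified.
(n-1)!/2 = 18!/2 = 6402373705728000/2 = 3201186852864000

3201186852864000


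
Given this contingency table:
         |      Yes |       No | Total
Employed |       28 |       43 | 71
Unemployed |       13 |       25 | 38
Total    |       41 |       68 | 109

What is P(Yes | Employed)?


P(Yes | Employed) = 28/(28+43) = 28/71

P(Yes|Employed) = 28/71 ≈ 39.44%


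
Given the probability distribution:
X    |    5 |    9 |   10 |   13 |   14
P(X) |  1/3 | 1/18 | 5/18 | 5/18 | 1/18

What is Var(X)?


E[X] = 28/3
E[X²] = 886/9
Var(X) = E[X²] - (E[X])² = 886/9 - 784/9 = 34/3

Var(X) = 34/3 ≈ 11.3333


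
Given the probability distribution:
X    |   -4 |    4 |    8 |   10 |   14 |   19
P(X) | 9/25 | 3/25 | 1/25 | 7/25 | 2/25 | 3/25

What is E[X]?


E[X] = Σ x·P(X=x)
= (-4)×(9/25) + (4)×(3/25) + (8)×(1/25) + (10)×(7/25) + (14)×(2/25) + (19)×(3/25)
= 139/25

E[X] = 139/25


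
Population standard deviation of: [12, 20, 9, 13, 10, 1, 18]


Mean = 83/7
  (12-83/7)²=1/49
  (20-83/7)²=3249/49
  (9-83/7)²=400/49
  (13-83/7)²=64/49
  (10-83/7)²=169/49
  (1-83/7)²=5776/49
  (18-83/7)²=1849/49
Σ(x-μ)² = 1644/7
σ² = (1644/7)/7 = 1644/49

σ = √(1644/49) ≈ 5.7923


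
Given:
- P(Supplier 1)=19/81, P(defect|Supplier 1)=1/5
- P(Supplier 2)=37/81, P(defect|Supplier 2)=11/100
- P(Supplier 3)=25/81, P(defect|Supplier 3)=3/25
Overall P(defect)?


P(B) = Σ P(B|Aᵢ)×P(Aᵢ)
  1/5×19/81 = 19/405
  11/100×37/81 = 407/8100
  3/25×25/81 = 1/27
Sum = 1087/8100

P(defect) = 1087/8100 ≈ 13.42%


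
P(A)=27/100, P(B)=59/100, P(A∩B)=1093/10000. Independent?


P(A)×P(B) = 1593/10000
P(A∩B) = 1093/10000
Not equal → NOT independent

No, not independent


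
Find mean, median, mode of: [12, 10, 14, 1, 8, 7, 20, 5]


Sorted: [1, 5, 7, 8, 10, 12, 14, 20]
Mean = 77/8
Median = 9
Freq: {12: 1, 10: 1, 14: 1, 1: 1, 8: 1, 7: 1, 20: 1, 5: 1}
Mode: No mode

Mean=77/8, Median=9, Mode=No mode


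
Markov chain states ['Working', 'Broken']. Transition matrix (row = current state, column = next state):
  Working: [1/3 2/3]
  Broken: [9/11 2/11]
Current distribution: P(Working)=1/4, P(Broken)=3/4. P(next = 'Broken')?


P(next=Broken) = Σᵢ P(now=i)×P(i→Broken)
= 1/4×2/3 + 3/4×2/11
= 1/6 + 3/22 = 10/33

P = 10/33 ≈ 0.3030


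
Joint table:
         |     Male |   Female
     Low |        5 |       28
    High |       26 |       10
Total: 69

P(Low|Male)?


P(Low|Male) = 5/(5+26) = 5/31

P = 5/31 ≈ 16.13%


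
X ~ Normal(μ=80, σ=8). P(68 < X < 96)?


z₁=(68-80)/8=-1.5, z₂=(96-80)/8=2.0
P = Φ(2.0) - Φ(-1.5) = 0.977250 - 0.066807 = 0.910443 ≈ 0.9104

P(68 < X < 96) ≈ 0.9104


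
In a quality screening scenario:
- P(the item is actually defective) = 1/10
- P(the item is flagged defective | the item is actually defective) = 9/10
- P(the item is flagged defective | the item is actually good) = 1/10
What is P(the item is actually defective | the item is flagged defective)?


Using Bayes' theorem:
P(A|B) = P(B|A)·P(A) / P(B)

P(the item is flagged defective) = 9/10 × 1/10 + 1/10 × 9/10
= 9/100 + 9/100 = 9/50

P(the item is actually defective|the item is flagged defective) = (9/100) / (9/50) = 1/2

P(the item is actually defective|the item is flagged defective) = 1/2 ≈ 50.00%


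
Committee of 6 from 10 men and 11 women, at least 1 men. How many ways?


Count by #men:
  1M,5W: C(10,1)×C(11,5)=4620
  2M,4W: C(10,2)×C(11,4)=14850
  3M,3W: C(10,3)×C(11,3)=19800
  4M,2W: C(10,4)×C(11,2)=11550
  5M,1W: C(10,5)×C(11,1)=2772
  6M,0W: C(10,6)×C(11,0)=210
Total = 53802

53802


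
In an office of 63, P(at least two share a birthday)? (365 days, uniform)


P(all different) = Π(365-i)/365 for i=0..62
= 0.003396
P(match) = 1 - 0.003396 = 0.996604

P ≈ 0.9966 ≈ 99.66%


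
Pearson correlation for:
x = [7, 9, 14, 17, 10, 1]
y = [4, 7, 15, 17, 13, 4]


n=6, Σx=58, Σy=60, Σxy=724, Σx²=716, Σy²=764
r = (6×724 - 58×60)/√((6×716 - 58²)(6×764 - 60²))
= 864/√(932×984) = 864/√917088 ≈ 864/957.6471 ≈ 0.9022

r ≈ 0.9022


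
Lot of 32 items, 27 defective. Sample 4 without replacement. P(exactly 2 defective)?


Hypergeometric: C(27,2)×C(5,2)/C(32,4)
= 351×10/35960 = 351/3596

P(X=2) = 351/3596 ≈ 9.76%


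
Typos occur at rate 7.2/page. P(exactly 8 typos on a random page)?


Poisson(λ=7.2): P(X=8) = e^(-λ)×λ^k/k!
= e^(-7.2) × 7.2^8 / 8!
≈ 0.0007465858084 × 7222041.36309 / 40320 ≈ 0.133727

P(X=8) ≈ 0.133727 ≈ 13.37%


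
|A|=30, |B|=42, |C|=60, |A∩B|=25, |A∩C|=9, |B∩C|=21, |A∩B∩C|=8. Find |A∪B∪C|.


|A∪B∪C| = 30+42+60-25-9-21+8 = 85

|A∪B∪C| = 85


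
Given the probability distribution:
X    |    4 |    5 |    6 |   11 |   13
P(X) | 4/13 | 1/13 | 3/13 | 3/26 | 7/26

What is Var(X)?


E[X] = 101/13
E[X²] = 970/13
Var(X) = E[X²] - (E[X])² = 970/13 - 10201/169 = 2409/169

Var(X) = 2409/169 ≈ 14.2544


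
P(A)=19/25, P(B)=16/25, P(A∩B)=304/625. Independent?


P(A)×P(B) = 304/625
P(A∩B) = 304/625
Equal ✓ → Independent

Yes, independent


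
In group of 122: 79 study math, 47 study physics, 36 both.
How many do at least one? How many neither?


|A∪B| = 79+47-36 = 90
Neither = 122-90 = 32

At least one: 90; Neither: 32


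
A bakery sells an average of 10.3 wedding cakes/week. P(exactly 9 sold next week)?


Poisson(λ=10.3): P(X=9) = e^(-λ)×λ^k/k!
= e^(-10.3) × 10.3^9 / 9!
≈ 3.363309519e-05 × 1304773183.83 / 362880 ≈ 0.120931

P(X=9) ≈ 0.120931 ≈ 12.09%


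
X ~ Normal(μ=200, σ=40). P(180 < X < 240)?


z₁=(180-200)/40=-0.5, z₂=(240-200)/40=1.0
P = Φ(1.0) - Φ(-0.5) = 0.841345 - 0.308538 = 0.532807 ≈ 0.5328

P(180 < X < 240) ≈ 0.5328


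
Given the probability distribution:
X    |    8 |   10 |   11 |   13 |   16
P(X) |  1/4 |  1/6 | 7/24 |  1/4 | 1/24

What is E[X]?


E[X] = Σ x·P(X=x)
= (8)×(1/4) + (10)×(1/6) + (11)×(7/24) + (13)×(1/4) + (16)×(1/24)
= 259/24

E[X] = 259/24


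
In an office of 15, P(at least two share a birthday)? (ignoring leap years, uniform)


P(all different) = Π(365-i)/365 for i=0..14
= 0.747099
P(match) = 1 - 0.747099 = 0.252901

P ≈ 0.2529 ≈ 25.29%


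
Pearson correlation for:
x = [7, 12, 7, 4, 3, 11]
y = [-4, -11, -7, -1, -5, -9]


n=6, Σx=44, Σy=-37, Σxy=-327, Σx²=388, Σy²=293
r = (6×(-327) - 44×(-37))/√((6×388 - 44²)(6×293 - (-37)²))
= -334/√(392×389) = -334/√152488 ≈ -334/390.4971 ≈ -0.8553

r ≈ -0.8553


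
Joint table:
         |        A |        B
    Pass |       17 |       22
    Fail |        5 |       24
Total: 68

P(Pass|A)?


P(Pass|A) = 17/(17+5) = 17/22

P = 17/22 ≈ 77.27%


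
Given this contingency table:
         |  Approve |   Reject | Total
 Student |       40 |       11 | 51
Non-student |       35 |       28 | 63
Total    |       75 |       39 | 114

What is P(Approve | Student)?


P(Approve | Student) = 40/(40+11) = 40/51

P(Approve|Student) = 40/51 ≈ 78.43%


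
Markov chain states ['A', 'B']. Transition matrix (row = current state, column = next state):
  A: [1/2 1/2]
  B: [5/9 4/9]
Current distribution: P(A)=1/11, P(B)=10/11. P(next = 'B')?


P(next=B) = Σᵢ P(now=i)×P(i→B)
= 1/11×1/2 + 10/11×4/9
= 1/22 + 40/99 = 89/198

P = 89/198 ≈ 0.4495


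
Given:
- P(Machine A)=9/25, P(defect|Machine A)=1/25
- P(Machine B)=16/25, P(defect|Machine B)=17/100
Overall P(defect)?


P(B) = Σ P(B|Aᵢ)×P(Aᵢ)
  1/25×9/25 = 9/625
  17/100×16/25 = 68/625
Sum = 77/625

P(defect) = 77/625 ≈ 12.32%


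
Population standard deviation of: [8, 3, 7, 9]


Mean = 27/4
  (8-27/4)²=25/16
  (3-27/4)²=225/16
  (7-27/4)²=1/16
  (9-27/4)²=81/16
Σ(x-μ)² = 83/4
σ² = (83/4)/4 = 83/16

σ = √(83/16) ≈ 2.2776


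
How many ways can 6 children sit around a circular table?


Circular arrangements of 6 distinct objects: fix one position to break rotational symmetry.
(n-1)! = 5! = 120

120


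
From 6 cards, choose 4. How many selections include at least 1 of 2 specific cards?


Complement: C(6,4) - C(4,4) = 15 - 1 = 14

14


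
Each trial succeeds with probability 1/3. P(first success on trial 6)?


Geometric: P(X=6) = (1-p)^(k-1)×p = (2/3)^5×1/3 = 32/729

P(X=6) = 32/729 ≈ 4.39%


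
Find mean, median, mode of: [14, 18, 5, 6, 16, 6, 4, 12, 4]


Sorted: [4, 4, 5, 6, 6, 12, 14, 16, 18]
Mean = 85/9
Median = 6
Freq: {14: 1, 18: 1, 5: 1, 6: 2, 16: 1, 4: 2, 12: 1}
Mode: [4, 6]

Mean=85/9, Median=6, Mode=[4, 6]


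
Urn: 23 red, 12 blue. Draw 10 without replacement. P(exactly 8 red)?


Hypergeometric: C(23,8)×C(12,2)/C(35,10)
= 490314×66/183579396 = 14421/81809

P(X=8) = 14421/81809 ≈ 17.63%


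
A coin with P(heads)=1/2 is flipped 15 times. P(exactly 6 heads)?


Binomial: P(X=6) = C(15,6)×p^6×(1-p)^9
= 5005 × 1/64 × 1/512 = 5005/32768

P(X=6) = 5005/32768 ≈ 15.27%


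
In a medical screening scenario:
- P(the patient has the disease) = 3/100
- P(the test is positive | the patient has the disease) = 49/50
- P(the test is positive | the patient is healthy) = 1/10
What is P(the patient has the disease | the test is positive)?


Using Bayes' theorem:
P(A|B) = P(B|A)·P(A) / P(B)

P(the test is positive) = 49/50 × 3/100 + 1/10 × 97/100
= 147/5000 + 97/1000 = 79/625

P(the patient has the disease|the test is positive) = (147/5000) / (79/625) = 147/632

P(the patient has the disease|the test is positive) = 147/632 ≈ 23.26%


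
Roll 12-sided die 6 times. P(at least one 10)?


P(no 10)^6 = (11/12)^6 = 1771561/2985984
P(≥1) = 1 - 1771561/2985984 = 1214423/2985984

P = 1214423/2985984 ≈ 40.67%


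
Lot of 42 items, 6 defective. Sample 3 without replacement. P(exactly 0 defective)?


Hypergeometric: C(6,0)×C(36,3)/C(42,3)
= 1×7140/11480 = 51/82

P(X=0) = 51/82 ≈ 62.20%


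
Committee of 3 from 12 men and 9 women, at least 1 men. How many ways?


Count by #men:
  1M,2W: C(12,1)×C(9,2)=432
  2M,1W: C(12,2)×C(9,1)=594
  3M,0W: C(12,3)×C(9,0)=220
Total = 1246

1246


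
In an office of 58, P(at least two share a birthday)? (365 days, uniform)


P(all different) = Π(365-i)/365 for i=0..57
= 0.008335
P(match) = 1 - 0.008335 = 0.991665

P ≈ 0.9917 ≈ 99.17%


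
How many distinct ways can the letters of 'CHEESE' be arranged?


Letters: 6, freq: {'C': 1, 'H': 1, 'E': 3, 'S': 1}
6!/(1!×1!×3!×1!) = 720/6 = 120

120


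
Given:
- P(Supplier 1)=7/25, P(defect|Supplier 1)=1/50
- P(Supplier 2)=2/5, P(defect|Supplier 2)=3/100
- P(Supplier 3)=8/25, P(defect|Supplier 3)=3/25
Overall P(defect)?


P(B) = Σ P(B|Aᵢ)×P(Aᵢ)
  1/50×7/25 = 7/1250
  3/100×2/5 = 3/250
  3/25×8/25 = 24/625
Sum = 7/125

P(defect) = 7/125 ≈ 5.60%


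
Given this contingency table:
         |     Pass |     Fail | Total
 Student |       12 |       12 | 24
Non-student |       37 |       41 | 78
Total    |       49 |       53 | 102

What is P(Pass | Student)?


P(Pass | Student) = 12/(12+12) = 12/24 = 1/2

P(Pass|Student) = 1/2 ≈ 50.00%


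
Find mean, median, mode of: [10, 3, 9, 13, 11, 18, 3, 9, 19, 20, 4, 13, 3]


Sorted: [3, 3, 3, 4, 9, 9, 10, 11, 13, 13, 18, 19, 20]
Mean = 135/13
Median = 10
Freq: {10: 1, 3: 3, 9: 2, 13: 2, 11: 1, 18: 1, 19: 1, 20: 1, 4: 1}
Mode: [3]

Mean=135/13, Median=10, Mode=3


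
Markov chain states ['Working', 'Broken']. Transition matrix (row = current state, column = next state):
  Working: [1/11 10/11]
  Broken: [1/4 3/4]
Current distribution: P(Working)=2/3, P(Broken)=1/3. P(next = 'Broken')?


P(next=Broken) = Σᵢ P(now=i)×P(i→Broken)
= 2/3×10/11 + 1/3×3/4
= 20/33 + 1/4 = 113/132

P = 113/132 ≈ 0.8561


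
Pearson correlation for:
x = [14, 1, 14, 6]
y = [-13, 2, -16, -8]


n=4, Σx=35, Σy=-35, Σxy=-452, Σx²=429, Σy²=493
r = (4×(-452) - 35×(-35))/√((4×429 - 35²)(4×493 - (-35)²))
= -583/√(491×747) = -583/√366777 ≈ -583/605.6212 ≈ -0.9626

r ≈ -0.9626


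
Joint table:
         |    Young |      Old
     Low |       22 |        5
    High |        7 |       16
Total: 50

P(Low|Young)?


P(Low|Young) = 22/(22+7) = 22/29

P = 22/29 ≈ 75.86%


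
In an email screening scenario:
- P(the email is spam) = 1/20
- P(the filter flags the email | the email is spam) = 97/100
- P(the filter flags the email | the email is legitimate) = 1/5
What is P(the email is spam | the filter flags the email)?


Using Bayes' theorem:
P(A|B) = P(B|A)·P(A) / P(B)

P(the filter flags the email) = 97/100 × 1/20 + 1/5 × 19/20
= 97/2000 + 19/100 = 477/2000

P(the email is spam|the filter flags the email) = (97/2000) / (477/2000) = 97/477

P(the email is spam|the filter flags the email) = 97/477 ≈ 20.34%


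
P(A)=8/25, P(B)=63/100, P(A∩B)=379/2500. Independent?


P(A)×P(B) = 126/625
P(A∩B) = 379/2500
Not equal → NOT independent

No, not independent


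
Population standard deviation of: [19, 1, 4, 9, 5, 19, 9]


Mean = 66/7
  (19-66/7)²=4489/49
  (1-66/7)²=3481/49
  (4-66/7)²=1444/49
  (9-66/7)²=9/49
  (5-66/7)²=961/49
  (19-66/7)²=4489/49
  (9-66/7)²=9/49
Σ(x-μ)² = 2126/7
σ² = (2126/7)/7 = 2126/49

σ = √(2126/49) ≈ 6.5869


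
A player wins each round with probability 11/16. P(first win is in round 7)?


Geometric: P(X=7) = (1-p)^(k-1)×p = (5/16)^6×11/16 = 171875/268435456

P(X=7) = 171875/268435456 ≈ 0.06%


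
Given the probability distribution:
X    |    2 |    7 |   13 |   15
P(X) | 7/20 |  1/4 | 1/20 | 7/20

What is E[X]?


E[X] = Σ x·P(X=x)
= (2)×(7/20) + (7)×(1/4) + (13)×(1/20) + (15)×(7/20)
= 167/20

E[X] = 167/20


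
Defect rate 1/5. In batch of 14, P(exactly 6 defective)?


Binomial: P(X=6) = C(14,6)×p^6×(1-p)^8
= 3003 × 1/15625 × 65536/390625 = 196804608/6103515625

P(X=6) = 196804608/6103515625 ≈ 3.22%


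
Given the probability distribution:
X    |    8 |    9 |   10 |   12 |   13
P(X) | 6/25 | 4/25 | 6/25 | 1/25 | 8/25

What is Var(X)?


E[X] = 52/5
E[X²] = 2804/25
Var(X) = E[X²] - (E[X])² = 2804/25 - 2704/25 = 4

Var(X) = 4 ≈ 4.0000


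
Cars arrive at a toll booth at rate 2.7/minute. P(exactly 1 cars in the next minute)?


Poisson(λ=2.7): P(X=1) = e^(-λ)×λ^k/k!
= e^(-2.7) × 2.7^1 / 1!
≈ 0.06720551274 × 2.7 / 1 ≈ 0.181455

P(X=1) ≈ 0.181455 ≈ 18.15%


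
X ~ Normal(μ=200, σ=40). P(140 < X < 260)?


z₁=(140-200)/40=-1.5, z₂=(260-200)/40=1.5
P = Φ(1.5) - Φ(-1.5) = 0.933193 - 0.066807 = 0.866386 ≈ 0.8664

P(140 < X < 260) ≈ 0.8664


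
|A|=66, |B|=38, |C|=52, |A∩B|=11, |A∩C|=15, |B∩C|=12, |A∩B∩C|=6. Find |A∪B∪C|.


|A∪B∪C| = 66+38+52-11-15-12+6 = 124

|A∪B∪C| = 124


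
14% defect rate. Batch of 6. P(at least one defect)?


P(all good) = (43/50)^6 = 6321363049/15625000000
P(≥1 defect) = 9303636951/15625000000

P = 9303636951/15625000000 ≈ 59.54%


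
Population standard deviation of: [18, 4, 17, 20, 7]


Mean = 66/5
  (18-66/5)²=576/25
  (4-66/5)²=2116/25
  (17-66/5)²=361/25
  (20-66/5)²=1156/25
  (7-66/5)²=961/25
Σ(x-μ)² = 1034/5
σ² = (1034/5)/5 = 1034/25

σ = √(1034/25) ≈ 6.4312


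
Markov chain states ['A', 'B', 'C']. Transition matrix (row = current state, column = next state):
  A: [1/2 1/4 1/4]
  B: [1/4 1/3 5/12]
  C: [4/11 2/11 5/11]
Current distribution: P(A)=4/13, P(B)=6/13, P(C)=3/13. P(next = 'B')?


P(next=B) = Σᵢ P(now=i)×P(i→B)
= 4/13×1/4 + 6/13×1/3 + 3/13×2/11
= 1/13 + 2/13 + 6/143 = 3/11

P = 3/11 ≈ 0.2727


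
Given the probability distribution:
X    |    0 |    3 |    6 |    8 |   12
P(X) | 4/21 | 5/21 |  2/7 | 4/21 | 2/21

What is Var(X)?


E[X] = 107/21
E[X²] = 115/3
Var(X) = E[X²] - (E[X])² = 115/3 - 11449/441 = 5456/441

Var(X) = 5456/441 ≈ 12.3719


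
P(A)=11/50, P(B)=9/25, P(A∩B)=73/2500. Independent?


P(A)×P(B) = 99/1250
P(A∩B) = 73/2500
Not equal → NOT independent

No, not independent


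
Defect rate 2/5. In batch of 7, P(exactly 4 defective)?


Binomial: P(X=4) = C(7,4)×p^4×(1-p)^3
= 35 × 16/625 × 27/125 = 3024/15625

P(X=4) = 3024/15625 ≈ 19.35%


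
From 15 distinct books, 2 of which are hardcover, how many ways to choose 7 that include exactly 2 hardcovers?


Choose 2 of the 2 hardcovers and 5 of the other 13 books:
C(2,2)×C(13,5) = 1×1287 = 1287

1287


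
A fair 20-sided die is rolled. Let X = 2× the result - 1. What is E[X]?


E[die] = (1+20)/2 = 21/2
E[X] = 2×21/2 - 1 = 20

E[X] = 20


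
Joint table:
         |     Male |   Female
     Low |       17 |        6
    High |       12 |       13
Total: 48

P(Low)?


P(Low) = (17+6)/48 = 23/48

P(Low) = 23/48 ≈ 47.92%


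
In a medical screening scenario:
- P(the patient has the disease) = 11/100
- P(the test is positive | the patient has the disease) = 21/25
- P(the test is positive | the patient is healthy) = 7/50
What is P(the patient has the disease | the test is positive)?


Using Bayes' theorem:
P(A|B) = P(B|A)·P(A) / P(B)

P(the test is positive) = 21/25 × 11/100 + 7/50 × 89/100
= 231/2500 + 623/5000 = 217/1000

P(the patient has the disease|the test is positive) = (231/2500) / (217/1000) = 66/155

P(the patient has the disease|the test is positive) = 66/155 ≈ 42.58%


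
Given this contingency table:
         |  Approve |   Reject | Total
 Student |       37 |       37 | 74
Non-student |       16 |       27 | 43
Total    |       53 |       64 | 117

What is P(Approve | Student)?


P(Approve | Student) = 37/(37+37) = 37/74 = 1/2

P(Approve|Student) = 1/2 ≈ 50.00%


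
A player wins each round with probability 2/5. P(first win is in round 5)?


Geometric: P(X=5) = (1-p)^(k-1)×p = (3/5)^4×2/5 = 162/3125

P(X=5) = 162/3125 ≈ 5.18%


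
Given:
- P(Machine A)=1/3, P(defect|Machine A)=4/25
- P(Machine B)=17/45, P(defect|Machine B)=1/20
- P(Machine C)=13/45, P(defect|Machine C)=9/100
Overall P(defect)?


P(B) = Σ P(B|Aᵢ)×P(Aᵢ)
  4/25×1/3 = 4/75
  1/20×17/45 = 17/900
  9/100×13/45 = 13/500
Sum = 221/2250

P(defect) = 221/2250 ≈ 9.82%


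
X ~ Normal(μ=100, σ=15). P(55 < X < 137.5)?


z₁=(55-100)/15=-3.0, z₂=(137.5-100)/15=2.5
P = Φ(2.5) - Φ(-3.0) = 0.993790 - 0.001350 = 0.992440 ≈ 0.9924

P(55 < X < 137.5) ≈ 0.9924


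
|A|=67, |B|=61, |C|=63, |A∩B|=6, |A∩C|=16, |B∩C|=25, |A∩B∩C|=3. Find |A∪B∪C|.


|A∪B∪C| = 67+61+63-6-16-25+3 = 147

|A∪B∪C| = 147


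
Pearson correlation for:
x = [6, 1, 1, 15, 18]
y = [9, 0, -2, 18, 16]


n=5, Σx=41, Σy=41, Σxy=610, Σx²=587, Σy²=665
r = (5×610 - 41×41)/√((5×587 - 41²)(5×665 - 41²))
= 1369/√(1254×1644) = 1369/√2061576 ≈ 1369/1435.8189 ≈ 0.9535

r ≈ 0.9535


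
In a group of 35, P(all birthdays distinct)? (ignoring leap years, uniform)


P(all different) = Π(365-i)/365 for i=0..34
= (365/365)×(364/365)×...×(331/365)
= 0.185617

P ≈ 0.1856 ≈ 18.56%


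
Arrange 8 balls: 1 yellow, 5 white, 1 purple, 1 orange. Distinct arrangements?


8!/(1!×5!×1!×1!) = 336

336


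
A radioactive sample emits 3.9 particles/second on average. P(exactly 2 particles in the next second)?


Poisson(λ=3.9): P(X=2) = e^(-λ)×λ^k/k!
= e^(-3.9) × 3.9^2 / 2!
≈ 0.02024191145 × 15.21 / 2 ≈ 0.153940

P(X=2) ≈ 0.153940 ≈ 15.39%


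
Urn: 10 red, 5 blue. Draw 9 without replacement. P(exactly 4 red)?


Hypergeometric: C(10,4)×C(5,5)/C(15,9)
= 210×1/5005 = 6/143

P(X=4) = 6/143 ≈ 4.20%


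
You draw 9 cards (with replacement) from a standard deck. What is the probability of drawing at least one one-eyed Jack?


P(not a one-eyed Jack) = 50/52 = 25/26
P(none in 9 draws) = (25/26)^9 = 3814697265625/5429503678976
P(≥1 one-eyed Jack) = 1 - 3814697265625/5429503678976 = 1614806413351/5429503678976

P = 1614806413351/5429503678976 ≈ 29.74%


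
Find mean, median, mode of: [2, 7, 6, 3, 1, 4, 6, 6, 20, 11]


Sorted: [1, 2, 3, 4, 6, 6, 6, 7, 11, 20]
Mean = 66/10 = 33/5
Median = 6
Freq: {2: 1, 7: 1, 6: 3, 3: 1, 1: 1, 4: 1, 20: 1, 11: 1}
Mode: [6]

Mean=33/5, Median=6, Mode=6


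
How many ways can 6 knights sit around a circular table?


Circular arrangements of 6 distinct objects: fix one position to break rotational symmetry.
(n-1)! = 5! = 120

120


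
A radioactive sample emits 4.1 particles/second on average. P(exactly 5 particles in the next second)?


Poisson(λ=4.1): P(X=5) = e^(-λ)×λ^k/k!
= e^(-4.1) × 4.1^5 / 5!
≈ 0.0165726754 × 1158.56201 / 120 ≈ 0.160004

P(X=5) ≈ 0.160004 ≈ 16.00%


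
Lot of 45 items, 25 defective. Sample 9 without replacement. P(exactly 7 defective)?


Hypergeometric: C(25,7)×C(20,2)/C(45,9)
= 480700×190/886163135 = 87400/848003

P(X=7) = 87400/848003 ≈ 10.31%


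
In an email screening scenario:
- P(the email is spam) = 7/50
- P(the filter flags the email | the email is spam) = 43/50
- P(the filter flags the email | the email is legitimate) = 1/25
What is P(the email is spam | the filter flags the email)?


Using Bayes' theorem:
P(A|B) = P(B|A)·P(A) / P(B)

P(the filter flags the email) = 43/50 × 7/50 + 1/25 × 43/50
= 301/2500 + 43/1250 = 387/2500

P(the email is spam|the filter flags the email) = (301/2500) / (387/2500) = 7/9

P(the email is spam|the filter flags the email) = 7/9 ≈ 77.78%


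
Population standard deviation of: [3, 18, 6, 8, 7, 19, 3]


Mean = 64/7
  (3-64/7)²=1849/49
  (18-64/7)²=3844/49
  (6-64/7)²=484/49
  (8-64/7)²=64/49
  (7-64/7)²=225/49
  (19-64/7)²=4761/49
  (3-64/7)²=1849/49
Σ(x-μ)² = 1868/7
σ² = (1868/7)/7 = 1868/49

σ = √(1868/49) ≈ 6.1743


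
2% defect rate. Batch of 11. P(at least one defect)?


P(all good) = (49/50)^11 = 3909821048582988049/4882812500000000000
P(≥1 defect) = 972991451417011951/4882812500000000000

P = 972991451417011951/4882812500000000000 ≈ 19.93%


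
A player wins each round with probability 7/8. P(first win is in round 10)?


Geometric: P(X=10) = (1-p)^(k-1)×p = (1/8)^9×7/8 = 7/1073741824

P(X=10) = 7/1073741824 ≈ 0.00%


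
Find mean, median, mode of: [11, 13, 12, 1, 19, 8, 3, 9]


Sorted: [1, 3, 8, 9, 11, 12, 13, 19]
Mean = 76/8 = 19/2
Median = 10
Freq: {11: 1, 13: 1, 12: 1, 1: 1, 19: 1, 8: 1, 3: 1, 9: 1}
Mode: No mode

Mean=19/2, Median=10, Mode=No mode


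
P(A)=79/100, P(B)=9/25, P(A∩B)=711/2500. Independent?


P(A)×P(B) = 711/2500
P(A∩B) = 711/2500
Equal ✓ → Independent

Yes, independent


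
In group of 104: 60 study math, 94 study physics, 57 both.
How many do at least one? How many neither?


|A∪B| = 60+94-57 = 97
Neither = 104-97 = 7

At least one: 97; Neither: 7


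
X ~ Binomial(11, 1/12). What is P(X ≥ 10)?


P(X ≥ 10) = Σ P(X=i) for i=10..11
P(X=10) = 121/743008370688
P(X=11) = 1/743008370688
Sum = 61/371504185344

P(X ≥ 10) = 61/371504185344 ≈ 0.00%


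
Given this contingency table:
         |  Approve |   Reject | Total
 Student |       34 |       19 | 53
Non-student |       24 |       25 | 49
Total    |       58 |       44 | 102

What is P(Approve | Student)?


P(Approve | Student) = 34/(34+19) = 34/53

P(Approve|Student) = 34/53 ≈ 64.15%


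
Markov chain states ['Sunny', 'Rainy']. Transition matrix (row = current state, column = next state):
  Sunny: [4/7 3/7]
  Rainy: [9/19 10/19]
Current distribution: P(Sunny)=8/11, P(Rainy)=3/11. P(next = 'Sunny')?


P(next=Sunny) = Σᵢ P(now=i)×P(i→Sunny)
= 8/11×4/7 + 3/11×9/19
= 32/77 + 27/209 = 797/1463

P = 797/1463 ≈ 0.5448


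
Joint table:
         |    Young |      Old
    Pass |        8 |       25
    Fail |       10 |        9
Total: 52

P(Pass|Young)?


P(Pass|Young) = 8/(8+10) = 8/18 = 4/9

P = 4/9 ≈ 44.44%


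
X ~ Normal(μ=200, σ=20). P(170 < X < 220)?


z₁=(170-200)/20=-1.5, z₂=(220-200)/20=1.0
P = Φ(1.0) - Φ(-1.5) = 0.841345 - 0.066807 = 0.774538 ≈ 0.7745

P(170 < X < 220) ≈ 0.7745


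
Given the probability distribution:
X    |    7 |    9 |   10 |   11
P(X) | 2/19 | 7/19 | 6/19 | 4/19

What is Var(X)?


E[X] = 181/19
E[X²] = 1749/19
Var(X) = E[X²] - (E[X])² = 1749/19 - 32761/361 = 470/361

Var(X) = 470/361 ≈ 1.3019


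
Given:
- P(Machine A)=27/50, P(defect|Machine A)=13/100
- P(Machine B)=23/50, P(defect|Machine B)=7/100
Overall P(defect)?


P(B) = Σ P(B|Aᵢ)×P(Aᵢ)
  13/100×27/50 = 351/5000
  7/100×23/50 = 161/5000
Sum = 64/625

P(defect) = 64/625 ≈ 10.24%


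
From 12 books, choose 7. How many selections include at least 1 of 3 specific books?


Complement: C(12,7) - C(9,7) = 792 - 36 = 756

756


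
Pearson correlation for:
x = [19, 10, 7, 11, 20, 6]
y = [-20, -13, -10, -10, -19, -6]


n=6, Σx=73, Σy=-78, Σxy=-1106, Σx²=1067, Σy²=1166
r = (6×(-1106) - 73×(-78))/√((6×1067 - 73²)(6×1166 - (-78)²))
= -942/√(1073×912) = -942/√978576 ≈ -942/989.2300 ≈ -0.9523

r ≈ -0.9523


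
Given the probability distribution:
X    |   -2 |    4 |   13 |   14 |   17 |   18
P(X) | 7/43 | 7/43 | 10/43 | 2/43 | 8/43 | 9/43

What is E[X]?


E[X] = Σ x·P(X=x)
= (-2)×(7/43) + (4)×(7/43) + (13)×(10/43) + (14)×(2/43) + (17)×(8/43) + (18)×(9/43)
= 470/43

E[X] = 470/43


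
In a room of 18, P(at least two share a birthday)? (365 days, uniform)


P(all different) = Π(365-i)/365 for i=0..17
= 0.653089
P(match) = 1 - 0.653089 = 0.346911

P ≈ 0.3469 ≈ 34.69%


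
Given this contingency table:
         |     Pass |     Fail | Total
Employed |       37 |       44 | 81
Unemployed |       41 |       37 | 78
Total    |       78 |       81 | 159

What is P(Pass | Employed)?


P(Pass | Employed) = 37/(37+44) = 37/81

P(Pass|Employed) = 37/81 ≈ 45.68%


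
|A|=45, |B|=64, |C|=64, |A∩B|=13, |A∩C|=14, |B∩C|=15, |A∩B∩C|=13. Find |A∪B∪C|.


|A∪B∪C| = 45+64+64-13-14-15+13 = 144

|A∪B∪C| = 144


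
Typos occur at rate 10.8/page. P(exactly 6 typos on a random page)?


Poisson(λ=10.8): P(X=6) = e^(-λ)×λ^k/k!
= e^(-10.8) × 10.8^6 / 6!
≈ 2.039950341e-05 × 1586874.32294 / 720 ≈ 0.044960

P(X=6) ≈ 0.044960 ≈ 4.50%


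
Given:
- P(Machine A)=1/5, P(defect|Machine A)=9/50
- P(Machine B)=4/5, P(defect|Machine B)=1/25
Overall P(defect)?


P(B) = Σ P(B|Aᵢ)×P(Aᵢ)
  9/50×1/5 = 9/250
  1/25×4/5 = 4/125
Sum = 17/250

P(defect) = 17/250 ≈ 6.80%


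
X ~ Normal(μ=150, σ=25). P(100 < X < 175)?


z₁=(100-150)/25=-2.0, z₂=(175-150)/25=1.0
P = Φ(1.0) - Φ(-2.0) = 0.841345 - 0.022750 = 0.818595 ≈ 0.8186

P(100 < X < 175) ≈ 0.8186


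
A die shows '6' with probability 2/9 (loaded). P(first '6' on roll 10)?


Geometric: P(X=10) = (1-p)^(k-1)×p = (7/9)^9×2/9 = 80707214/3486784401

P(X=10) = 80707214/3486784401 ≈ 2.31%


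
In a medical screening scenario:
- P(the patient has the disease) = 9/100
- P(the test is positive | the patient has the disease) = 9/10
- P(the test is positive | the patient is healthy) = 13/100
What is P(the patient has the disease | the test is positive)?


Using Bayes' theorem:
P(A|B) = P(B|A)·P(A) / P(B)

P(the test is positive) = 9/10 × 9/100 + 13/100 × 91/100
= 81/1000 + 1183/10000 = 1993/10000

P(the patient has the disease|the test is positive) = (81/1000) / (1993/10000) = 810/1993

P(the patient has the disease|the test is positive) = 810/1993 ≈ 40.64%


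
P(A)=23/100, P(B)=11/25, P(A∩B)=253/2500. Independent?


P(A)×P(B) = 253/2500
P(A∩B) = 253/2500
Equal ✓ → Independent

Yes, independent


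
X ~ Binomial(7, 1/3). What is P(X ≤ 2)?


P(X ≤ 2) = Σ P(X=i) for i=0..2
P(X=0) = 128/2187
P(X=1) = 448/2187
P(X=2) = 224/729
Sum = 416/729

P(X ≤ 2) = 416/729 ≈ 57.06%


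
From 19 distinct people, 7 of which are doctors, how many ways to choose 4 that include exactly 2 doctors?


Choose 2 of the 7 doctors and 2 of the other 12 people:
C(7,2)×C(12,2) = 21×66 = 1386

1386


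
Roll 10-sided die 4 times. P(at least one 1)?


P(no 1)^4 = (9/10)^4 = 6561/10000
P(≥1) = 1 - 6561/10000 = 3439/10000

P = 3439/10000 ≈ 34.39%


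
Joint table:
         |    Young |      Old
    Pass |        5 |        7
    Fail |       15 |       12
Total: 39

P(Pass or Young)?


P(Pass∨Young) = P(Pass) + P(Young) - P(Pass∧Young)
= (12 + 20 - 5)/39 = 27/39 = 9/13

P = 9/13 ≈ 69.23%


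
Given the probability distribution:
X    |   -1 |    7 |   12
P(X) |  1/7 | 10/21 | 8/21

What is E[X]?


E[X] = Σ x·P(X=x)
= (-1)×(1/7) + (7)×(10/21) + (12)×(8/21)
= 163/21

E[X] = 163/21


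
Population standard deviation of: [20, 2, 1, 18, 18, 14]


Mean = 73/6
  (20-73/6)²=2209/36
  (2-73/6)²=3721/36
  (1-73/6)²=4489/36
  (18-73/6)²=1225/36
  (18-73/6)²=1225/36
  (14-73/6)²=121/36
Σ(x-μ)² = 2165/6
σ² = (2165/6)/6 = 2165/36

σ = √(2165/36) ≈ 7.7549


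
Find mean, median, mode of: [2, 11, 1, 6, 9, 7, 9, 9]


Sorted: [1, 2, 6, 7, 9, 9, 9, 11]
Mean = 54/8 = 27/4
Median = 8
Freq: {2: 1, 11: 1, 1: 1, 6: 1, 9: 3, 7: 1}
Mode: [9]

Mean=27/4, Median=8, Mode=9


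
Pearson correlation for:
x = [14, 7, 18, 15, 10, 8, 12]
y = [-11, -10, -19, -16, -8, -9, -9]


n=7, Σx=84, Σy=-82, Σxy=-1066, Σx²=1102, Σy²=1064
r = (7×(-1066) - 84×(-82))/√((7×1102 - 84²)(7×1064 - (-82)²))
= -574/√(658×724) = -574/√476392 ≈ -574/690.2116 ≈ -0.8316

r ≈ -0.8316


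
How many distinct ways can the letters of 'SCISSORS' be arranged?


Letters: 8, freq: {'S': 4, 'C': 1, 'I': 1, 'O': 1, 'R': 1}
8!/(4!×1!×1!×1!×1!) = 40320/24 = 1680

1680


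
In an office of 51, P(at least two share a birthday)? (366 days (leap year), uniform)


P(all different) = Π(366-i)/366 for i=0..50
= 0.025839
P(match) = 1 - 0.025839 = 0.974161

P ≈ 0.9742 ≈ 97.42%


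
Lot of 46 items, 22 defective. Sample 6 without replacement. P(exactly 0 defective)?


Hypergeometric: C(22,0)×C(24,6)/C(46,6)
= 1×134596/9366819 = 76/5289

P(X=0) = 76/5289 ≈ 1.44%


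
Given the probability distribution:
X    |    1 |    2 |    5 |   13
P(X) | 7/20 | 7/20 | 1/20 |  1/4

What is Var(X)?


E[X] = 91/20
E[X²] = 181/4
Var(X) = E[X²] - (E[X])² = 181/4 - 8281/400 = 9819/400

Var(X) = 9819/400 ≈ 24.5475


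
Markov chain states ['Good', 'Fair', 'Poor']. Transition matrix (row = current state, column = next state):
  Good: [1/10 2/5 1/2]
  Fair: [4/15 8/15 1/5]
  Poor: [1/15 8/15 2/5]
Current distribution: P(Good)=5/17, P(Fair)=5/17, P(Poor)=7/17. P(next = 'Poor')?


P(next=Poor) = Σᵢ P(now=i)×P(i→Poor)
= 5/17×1/2 + 5/17×1/5 + 7/17×2/5
= 5/34 + 1/17 + 14/85 = 63/170

P = 63/170 ≈ 0.3706


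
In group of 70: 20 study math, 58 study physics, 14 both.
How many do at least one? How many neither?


|A∪B| = 20+58-14 = 64
Neither = 70-64 = 6

At least one: 64; Neither: 6


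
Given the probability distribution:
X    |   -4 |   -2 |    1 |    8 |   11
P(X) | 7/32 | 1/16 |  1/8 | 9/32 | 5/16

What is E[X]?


E[X] = Σ x·P(X=x)
= (-4)×(7/32) + (-2)×(1/16) + (1)×(1/8) + (8)×(9/32) + (11)×(5/16)
= 77/16

E[X] = 77/16


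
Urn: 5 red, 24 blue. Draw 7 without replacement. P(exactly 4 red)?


Hypergeometric: C(5,4)×C(24,3)/C(29,7)
= 5×2024/1560780 = 22/3393

P(X=4) = 22/3393 ≈ 0.65%


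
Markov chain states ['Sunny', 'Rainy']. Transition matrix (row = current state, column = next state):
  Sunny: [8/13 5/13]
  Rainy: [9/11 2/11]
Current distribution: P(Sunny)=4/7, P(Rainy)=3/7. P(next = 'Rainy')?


P(next=Rainy) = Σᵢ P(now=i)×P(i→Rainy)
= 4/7×5/13 + 3/7×2/11
= 20/91 + 6/77 = 298/1001

P = 298/1001 ≈ 0.2977


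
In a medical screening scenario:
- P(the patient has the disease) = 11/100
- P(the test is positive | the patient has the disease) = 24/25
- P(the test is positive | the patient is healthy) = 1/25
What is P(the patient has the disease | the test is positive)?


Using Bayes' theorem:
P(A|B) = P(B|A)·P(A) / P(B)

P(the test is positive) = 24/25 × 11/100 + 1/25 × 89/100
= 66/625 + 89/2500 = 353/2500

P(the patient has the disease|the test is positive) = (66/625) / (353/2500) = 264/353

P(the patient has the disease|the test is positive) = 264/353 ≈ 74.79%
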